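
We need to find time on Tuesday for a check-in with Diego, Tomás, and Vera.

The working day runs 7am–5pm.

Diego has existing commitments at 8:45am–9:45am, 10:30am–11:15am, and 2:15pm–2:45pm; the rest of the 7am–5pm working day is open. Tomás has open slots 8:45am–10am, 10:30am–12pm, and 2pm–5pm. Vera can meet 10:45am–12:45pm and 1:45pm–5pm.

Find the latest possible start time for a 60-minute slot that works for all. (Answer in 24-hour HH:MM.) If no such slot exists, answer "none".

16:00

Diego free within 07:00–17:00: 07:00–08:45, 09:45–10:30, 11:15–14:15, 14:45–17:00.
Diego ∩ Tomás: 09:45–10:00, 11:15–12:00, 14:00–14:15, 14:45–17:00.
Diego ∩ Tomás ∩ Vera: 11:15–12:00, 14:00–14:15, 14:45–17:00.
Windows ≥ 60 min: 14:45–17:00.
Latest start in the last window 14:45–17:00 is 17:00 − 60 min = 16:00.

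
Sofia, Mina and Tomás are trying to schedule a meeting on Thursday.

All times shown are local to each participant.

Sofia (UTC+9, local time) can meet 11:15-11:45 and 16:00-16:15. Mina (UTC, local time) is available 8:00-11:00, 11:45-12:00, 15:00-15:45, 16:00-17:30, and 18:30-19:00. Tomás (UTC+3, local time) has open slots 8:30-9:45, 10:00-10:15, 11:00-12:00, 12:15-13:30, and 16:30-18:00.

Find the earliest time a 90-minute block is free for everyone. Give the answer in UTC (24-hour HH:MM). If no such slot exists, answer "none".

Sofia → UTC: 02:15–02:45, 07:00–07:15.
Mina → UTC: 08:00–11:00, 11:45–12:00, 15:00–15:45, 16:00–17:30, 18:30–19:00.
Tomás → UTC: 05:30–06:45, 07:00–07:15, 08:00–09:00, 09:15–10:30, 13:30–15:00.
Sofia ∩ Mina: (none).
Sofia ∩ Mina ∩ Tomás: (none).
Windows ≥ 90 min: (none).

none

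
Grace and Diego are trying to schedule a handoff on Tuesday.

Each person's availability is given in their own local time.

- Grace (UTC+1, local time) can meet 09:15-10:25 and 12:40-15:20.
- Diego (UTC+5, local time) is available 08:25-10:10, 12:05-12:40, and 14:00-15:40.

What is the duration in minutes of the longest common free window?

Grace → UTC: 08:15–09:25, 11:40–14:20.
Diego → UTC: 03:25–05:10, 07:05–07:40, 09:00–10:40.
Grace ∩ Diego: 09:00–09:25.
Single common window of 25 minutes.

25 minutes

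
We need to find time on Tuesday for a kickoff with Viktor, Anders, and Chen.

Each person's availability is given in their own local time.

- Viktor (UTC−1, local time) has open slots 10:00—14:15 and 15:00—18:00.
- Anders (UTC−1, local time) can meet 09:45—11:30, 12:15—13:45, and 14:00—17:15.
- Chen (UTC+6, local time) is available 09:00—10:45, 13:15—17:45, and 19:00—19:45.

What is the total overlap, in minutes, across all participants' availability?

75 minutes

Viktor → UTC: 11:00–15:15, 16:00–19:00.
Anders → UTC: 10:45–12:30, 13:15–14:45, 15:00–18:15.
Chen → UTC: 03:00–04:45, 07:15–11:45, 13:00–13:45.
Viktor ∩ Anders: 11:00–12:30, 13:15–14:45, 15:00–15:15, 16:00–18:15.
Viktor ∩ Anders ∩ Chen: 11:00–11:45, 13:15–13:45.
Total common minutes: 45 + 30 = 75.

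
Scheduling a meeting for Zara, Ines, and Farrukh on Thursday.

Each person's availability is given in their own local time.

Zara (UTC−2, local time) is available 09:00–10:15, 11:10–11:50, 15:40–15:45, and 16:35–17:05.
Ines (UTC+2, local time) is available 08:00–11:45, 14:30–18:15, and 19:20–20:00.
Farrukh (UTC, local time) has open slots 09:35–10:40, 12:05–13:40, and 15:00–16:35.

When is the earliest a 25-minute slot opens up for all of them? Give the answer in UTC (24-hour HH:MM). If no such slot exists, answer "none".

13:10

Zara → UTC: 11:00–12:15, 13:10–13:50, 17:40–17:45, 18:35–19:05.
Ines → UTC: 06:00–09:45, 12:30–16:15, 17:20–18:00.
Farrukh → UTC: 09:35–10:40, 12:05–13:40, 15:00–16:35.
Zara ∩ Ines: 13:10–13:50, 17:40–17:45.
Zara ∩ Ines ∩ Farrukh: 13:10–13:40.
Windows ≥ 25 min: 13:10–13:40.
Earliest such window starts at 13:10.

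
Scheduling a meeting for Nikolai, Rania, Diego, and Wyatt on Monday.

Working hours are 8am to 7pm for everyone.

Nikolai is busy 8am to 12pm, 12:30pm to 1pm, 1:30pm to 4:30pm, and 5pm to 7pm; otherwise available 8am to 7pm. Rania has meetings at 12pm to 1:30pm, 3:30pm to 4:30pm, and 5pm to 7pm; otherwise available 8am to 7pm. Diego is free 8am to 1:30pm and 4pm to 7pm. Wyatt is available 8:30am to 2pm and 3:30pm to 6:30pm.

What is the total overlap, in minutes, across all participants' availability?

Nikolai free within 08:00–19:00: 12:00–12:30, 13:00–13:30, 16:30–17:00.
Rania free within 08:00–19:00: 08:00–12:00, 13:30–15:30, 16:30–17:00.
Nikolai ∩ Rania: 16:30–17:00.
Nikolai ∩ Rania ∩ Diego: 16:30–17:00.
Nikolai ∩ Rania ∩ Diego ∩ Wyatt: 16:30–17:00.
Total common minutes: 30.

30 minutes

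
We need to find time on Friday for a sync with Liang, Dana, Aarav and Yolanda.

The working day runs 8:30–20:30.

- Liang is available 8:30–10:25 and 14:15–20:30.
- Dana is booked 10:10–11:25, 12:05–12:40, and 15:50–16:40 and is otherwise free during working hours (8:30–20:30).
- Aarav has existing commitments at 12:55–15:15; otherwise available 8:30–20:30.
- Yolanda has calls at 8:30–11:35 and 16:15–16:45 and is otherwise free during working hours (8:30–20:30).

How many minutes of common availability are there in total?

Dana free within 08:30–20:30: 08:30–10:10, 11:25–12:05, 12:40–15:50, 16:40–20:30.
Aarav free within 08:30–20:30: 08:30–12:55, 15:15–20:30.
Yolanda free within 08:30–20:30: 11:35–16:15, 16:45–20:30.
Liang ∩ Dana: 08:30–10:10, 14:15–15:50, 16:40–20:30.
Liang ∩ Dana ∩ Aarav: 08:30–10:10, 15:15–15:50, 16:40–20:30.
Liang ∩ Dana ∩ Aarav ∩ Yolanda: 15:15–15:50, 16:45–20:30.
Total common minutes: 35 + 225 = 260.

260 minutes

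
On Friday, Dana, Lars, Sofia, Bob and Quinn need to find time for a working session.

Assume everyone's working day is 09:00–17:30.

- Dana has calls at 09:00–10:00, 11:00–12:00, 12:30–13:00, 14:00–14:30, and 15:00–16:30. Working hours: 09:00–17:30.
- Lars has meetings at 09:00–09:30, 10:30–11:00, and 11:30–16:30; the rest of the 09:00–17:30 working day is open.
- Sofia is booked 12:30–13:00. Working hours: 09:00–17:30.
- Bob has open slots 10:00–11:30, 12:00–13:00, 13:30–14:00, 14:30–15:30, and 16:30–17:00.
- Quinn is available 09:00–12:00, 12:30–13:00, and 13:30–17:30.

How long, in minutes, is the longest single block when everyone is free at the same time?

30 minutes

Dana free within 09:00–17:30: 10:00–11:00, 12:00–12:30, 13:00–14:00, 14:30–15:00, 16:30–17:30.
Lars free within 09:00–17:30: 09:30–10:30, 11:00–11:30, 16:30–17:30.
Sofia free within 09:00–17:30: 09:00–12:30, 13:00–17:30.
Dana ∩ Lars: 10:00–10:30, 16:30–17:30.
Dana ∩ Lars ∩ Sofia: 10:00–10:30, 16:30–17:30.
Dana ∩ Lars ∩ Sofia ∩ Bob: 10:00–10:30, 16:30–17:00.
Dana ∩ Lars ∩ Sofia ∩ Bob ∩ Quinn: 10:00–10:30, 16:30–17:00.
Common window lengths: 30, 30 min; longest is 30.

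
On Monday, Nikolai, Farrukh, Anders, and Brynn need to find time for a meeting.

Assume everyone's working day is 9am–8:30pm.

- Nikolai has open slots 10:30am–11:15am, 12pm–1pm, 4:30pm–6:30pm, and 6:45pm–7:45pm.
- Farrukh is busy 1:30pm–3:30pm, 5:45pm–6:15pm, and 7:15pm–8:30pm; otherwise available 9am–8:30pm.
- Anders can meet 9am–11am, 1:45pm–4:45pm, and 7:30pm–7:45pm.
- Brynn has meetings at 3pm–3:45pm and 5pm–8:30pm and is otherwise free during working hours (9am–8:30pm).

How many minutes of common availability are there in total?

Farrukh free within 09:00–20:30: 09:00–13:30, 15:30–17:45, 18:15–19:15.
Brynn free within 09:00–20:30: 09:00–15:00, 15:45–17:00.
Nikolai ∩ Farrukh: 10:30–11:15, 12:00–13:00, 16:30–17:45, 18:15–18:30, 18:45–19:15.
Nikolai ∩ Farrukh ∩ Anders: 10:30–11:00, 16:30–16:45.
Nikolai ∩ Farrukh ∩ Anders ∩ Brynn: 10:30–11:00, 16:30–16:45.
Total common minutes: 30 + 15 = 45.

45 minutes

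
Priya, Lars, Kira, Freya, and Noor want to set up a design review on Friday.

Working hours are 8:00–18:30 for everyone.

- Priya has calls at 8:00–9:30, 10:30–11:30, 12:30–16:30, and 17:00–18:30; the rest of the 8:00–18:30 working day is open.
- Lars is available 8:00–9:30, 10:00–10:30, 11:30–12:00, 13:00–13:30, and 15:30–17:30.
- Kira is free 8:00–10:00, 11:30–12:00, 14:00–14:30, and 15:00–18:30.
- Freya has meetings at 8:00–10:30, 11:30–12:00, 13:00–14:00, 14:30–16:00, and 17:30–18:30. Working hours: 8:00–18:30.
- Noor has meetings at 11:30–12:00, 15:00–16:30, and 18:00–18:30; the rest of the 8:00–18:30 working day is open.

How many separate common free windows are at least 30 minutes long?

Priya free within 08:00–18:30: 09:30–10:30, 11:30–12:30, 16:30–17:00.
Freya free within 08:00–18:30: 10:30–11:30, 12:00–13:00, 14:00–14:30, 16:00–17:30.
Noor free within 08:00–18:30: 08:00–11:30, 12:00–15:00, 16:30–18:00.
Priya ∩ Lars: 10:00–10:30, 11:30–12:00, 16:30–17:00.
Priya ∩ Lars ∩ Kira: 11:30–12:00, 16:30–17:00.
Priya ∩ Lars ∩ Kira ∩ Freya: 16:30–17:00.
Priya ∩ Lars ∩ Kira ∩ Freya ∩ Noor: 16:30–17:00.
Windows ≥ 30 min: 16:30–17:00.
That's 1 window.

1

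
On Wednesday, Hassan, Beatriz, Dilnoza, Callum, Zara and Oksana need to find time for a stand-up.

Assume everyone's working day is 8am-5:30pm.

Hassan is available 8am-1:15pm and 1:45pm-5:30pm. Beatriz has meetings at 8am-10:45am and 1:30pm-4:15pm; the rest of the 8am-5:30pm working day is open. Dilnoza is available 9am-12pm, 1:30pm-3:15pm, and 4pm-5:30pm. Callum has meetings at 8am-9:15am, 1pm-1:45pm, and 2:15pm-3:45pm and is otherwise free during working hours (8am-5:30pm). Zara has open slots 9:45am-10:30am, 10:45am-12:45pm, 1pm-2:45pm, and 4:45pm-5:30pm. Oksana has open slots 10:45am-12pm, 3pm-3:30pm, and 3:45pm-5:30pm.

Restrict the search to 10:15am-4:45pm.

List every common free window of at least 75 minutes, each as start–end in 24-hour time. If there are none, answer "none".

10:45–12:00

Beatriz free within 08:00–17:30: 10:45–13:30, 16:15–17:30.
Callum free within 08:00–17:30: 09:15–13:00, 13:45–14:15, 15:45–17:30.
Hassan ∩ Beatriz: 10:45–13:15, 16:15–17:30.
Hassan ∩ Beatriz ∩ Dilnoza: 10:45–12:00, 16:15–17:30.
Hassan ∩ Beatriz ∩ Dilnoza ∩ Callum: 10:45–12:00, 16:15–17:30.
Hassan ∩ Beatriz ∩ Dilnoza ∩ Callum ∩ Zara: 10:45–12:00, 16:45–17:30.
Hassan ∩ Beatriz ∩ Dilnoza ∩ Callum ∩ Zara ∩ Oksana: 10:45–12:00, 16:45–17:30.
Restricted to 10:15–16:45: 10:45–12:00.
Windows ≥ 75 min: 10:45–12:00.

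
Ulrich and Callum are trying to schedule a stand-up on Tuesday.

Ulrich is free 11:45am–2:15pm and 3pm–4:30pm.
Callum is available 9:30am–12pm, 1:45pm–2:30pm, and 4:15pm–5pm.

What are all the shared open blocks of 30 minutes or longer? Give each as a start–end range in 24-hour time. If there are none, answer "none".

Ulrich ∩ Callum: 11:45–12:00, 13:45–14:15, 16:15–16:30.
Windows ≥ 30 min: 13:45–14:15.

13:45–14:15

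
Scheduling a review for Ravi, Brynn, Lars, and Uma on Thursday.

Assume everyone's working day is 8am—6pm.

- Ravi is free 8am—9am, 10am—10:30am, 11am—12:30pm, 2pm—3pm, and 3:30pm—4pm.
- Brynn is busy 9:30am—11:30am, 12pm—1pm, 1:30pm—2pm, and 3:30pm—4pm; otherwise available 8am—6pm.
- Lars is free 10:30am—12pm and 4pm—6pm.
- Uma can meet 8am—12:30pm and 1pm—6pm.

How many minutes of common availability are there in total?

30 minutes

Brynn free within 08:00–18:00: 08:00–09:30, 11:30–12:00, 13:00–13:30, 14:00–15:30, 16:00–18:00.
Ravi ∩ Brynn: 08:00–09:00, 11:30–12:00, 14:00–15:00.
Ravi ∩ Brynn ∩ Lars: 11:30–12:00.
Ravi ∩ Brynn ∩ Lars ∩ Uma: 11:30–12:00.
Total common minutes: 30.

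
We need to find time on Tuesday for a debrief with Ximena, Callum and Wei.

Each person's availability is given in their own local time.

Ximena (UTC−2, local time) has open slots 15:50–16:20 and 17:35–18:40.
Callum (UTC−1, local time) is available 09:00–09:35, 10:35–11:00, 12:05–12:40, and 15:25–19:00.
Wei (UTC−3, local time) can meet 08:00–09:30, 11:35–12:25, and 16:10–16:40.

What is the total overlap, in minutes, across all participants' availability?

5 minutes

Ximena → UTC: 17:50–18:20, 19:35–20:40.
Callum → UTC: 10:00–10:35, 11:35–12:00, 13:05–13:40, 16:25–20:00.
Wei → UTC: 11:00–12:30, 14:35–15:25, 19:10–19:40.
Ximena ∩ Callum: 17:50–18:20, 19:35–20:00.
Ximena ∩ Callum ∩ Wei: 19:35–19:40.
Total common minutes: 5.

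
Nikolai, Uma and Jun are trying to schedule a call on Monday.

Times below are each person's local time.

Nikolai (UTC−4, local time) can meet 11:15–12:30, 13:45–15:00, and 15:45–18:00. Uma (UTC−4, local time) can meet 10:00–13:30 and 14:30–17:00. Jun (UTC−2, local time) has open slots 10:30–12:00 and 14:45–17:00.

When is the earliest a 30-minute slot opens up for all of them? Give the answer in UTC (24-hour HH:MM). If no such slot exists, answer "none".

18:30

Nikolai → UTC: 15:15–16:30, 17:45–19:00, 19:45–22:00.
Uma → UTC: 14:00–17:30, 18:30–21:00.
Jun → UTC: 12:30–14:00, 16:45–19:00.
Nikolai ∩ Uma: 15:15–16:30, 18:30–19:00, 19:45–21:00.
Nikolai ∩ Uma ∩ Jun: 18:30–19:00.
Windows ≥ 30 min: 18:30–19:00.
Earliest such window starts at 18:30.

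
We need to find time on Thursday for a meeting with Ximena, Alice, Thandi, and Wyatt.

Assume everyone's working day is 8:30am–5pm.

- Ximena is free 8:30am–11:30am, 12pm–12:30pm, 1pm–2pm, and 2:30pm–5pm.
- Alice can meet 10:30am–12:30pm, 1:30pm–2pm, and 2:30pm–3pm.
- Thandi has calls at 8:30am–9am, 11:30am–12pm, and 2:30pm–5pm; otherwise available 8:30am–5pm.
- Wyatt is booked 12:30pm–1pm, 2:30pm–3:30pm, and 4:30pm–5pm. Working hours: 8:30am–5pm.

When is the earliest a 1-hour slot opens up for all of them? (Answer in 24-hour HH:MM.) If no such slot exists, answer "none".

Thandi free within 08:30–17:00: 09:00–11:30, 12:00–14:30.
Wyatt free within 08:30–17:00: 08:30–12:30, 13:00–14:30, 15:30–16:30.
Ximena ∩ Alice: 10:30–11:30, 12:00–12:30, 13:30–14:00, 14:30–15:00.
Ximena ∩ Alice ∩ Thandi: 10:30–11:30, 12:00–12:30, 13:30–14:00.
Ximena ∩ Alice ∩ Thandi ∩ Wyatt: 10:30–11:30, 12:00–12:30, 13:30–14:00.
Windows ≥ 60 min: 10:30–11:30.
Earliest such window starts at 10:30.

10:30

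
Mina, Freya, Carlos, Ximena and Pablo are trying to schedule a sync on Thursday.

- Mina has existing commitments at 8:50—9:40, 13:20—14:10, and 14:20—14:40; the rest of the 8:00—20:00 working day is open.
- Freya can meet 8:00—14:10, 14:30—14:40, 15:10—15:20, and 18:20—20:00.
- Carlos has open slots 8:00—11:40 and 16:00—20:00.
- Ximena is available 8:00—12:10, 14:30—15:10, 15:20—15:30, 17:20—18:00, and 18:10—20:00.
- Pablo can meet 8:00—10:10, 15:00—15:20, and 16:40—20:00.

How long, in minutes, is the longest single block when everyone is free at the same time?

Mina free within 08:00–20:00: 08:00–08:50, 09:40–13:20, 14:10–14:20, 14:40–20:00.
Mina ∩ Freya: 08:00–08:50, 09:40–13:20, 15:10–15:20, 18:20–20:00.
Mina ∩ Freya ∩ Carlos: 08:00–08:50, 09:40–11:40, 18:20–20:00.
Mina ∩ Freya ∩ Carlos ∩ Ximena: 08:00–08:50, 09:40–11:40, 18:20–20:00.
Mina ∩ Freya ∩ Carlos ∩ Ximena ∩ Pablo: 08:00–08:50, 09:40–10:10, 18:20–20:00.
Common window lengths: 50, 30, 100 min; longest is 100.

100 minutes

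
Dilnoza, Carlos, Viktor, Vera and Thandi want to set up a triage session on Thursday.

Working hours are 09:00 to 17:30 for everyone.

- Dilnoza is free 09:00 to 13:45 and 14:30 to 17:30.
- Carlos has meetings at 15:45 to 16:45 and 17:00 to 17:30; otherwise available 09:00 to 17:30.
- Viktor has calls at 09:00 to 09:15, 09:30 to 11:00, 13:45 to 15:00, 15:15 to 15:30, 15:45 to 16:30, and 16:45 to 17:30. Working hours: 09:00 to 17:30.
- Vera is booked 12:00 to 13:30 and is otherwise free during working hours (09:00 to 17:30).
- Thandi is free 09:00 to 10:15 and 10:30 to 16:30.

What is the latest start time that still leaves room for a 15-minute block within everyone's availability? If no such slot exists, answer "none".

Carlos free within 09:00–17:30: 09:00–15:45, 16:45–17:00.
Viktor free within 09:00–17:30: 09:15–09:30, 11:00–13:45, 15:00–15:15, 15:30–15:45, 16:30–16:45.
Vera free within 09:00–17:30: 09:00–12:00, 13:30–17:30.
Dilnoza ∩ Carlos: 09:00–13:45, 14:30–15:45, 16:45–17:00.
Dilnoza ∩ Carlos ∩ Viktor: 09:15–09:30, 11:00–13:45, 15:00–15:15, 15:30–15:45.
Dilnoza ∩ Carlos ∩ Viktor ∩ Vera: 09:15–09:30, 11:00–12:00, 13:30–13:45, 15:00–15:15, 15:30–15:45.
Dilnoza ∩ Carlos ∩ Viktor ∩ Vera ∩ Thandi: 09:15–09:30, 11:00–12:00, 13:30–13:45, 15:00–15:15, 15:30–15:45.
Windows ≥ 15 min: 09:15–09:30, 11:00–12:00, 13:30–13:45, 15:00–15:15, 15:30–15:45.
Latest start in the last window 15:30–15:45 is 15:45 − 15 min = 15:30.

15:30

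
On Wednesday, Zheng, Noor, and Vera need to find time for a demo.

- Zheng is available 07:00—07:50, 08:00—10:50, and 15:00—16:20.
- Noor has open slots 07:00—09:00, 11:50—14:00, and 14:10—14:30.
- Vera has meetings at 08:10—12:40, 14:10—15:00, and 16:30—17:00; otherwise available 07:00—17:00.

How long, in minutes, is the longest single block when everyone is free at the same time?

50 minutes

Vera free within 07:00–17:00: 07:00–08:10, 12:40–14:10, 15:00–16:30.
Zheng ∩ Noor: 07:00–07:50, 08:00–09:00.
Zheng ∩ Noor ∩ Vera: 07:00–07:50, 08:00–08:10.
Common window lengths: 50, 10 min; longest is 50.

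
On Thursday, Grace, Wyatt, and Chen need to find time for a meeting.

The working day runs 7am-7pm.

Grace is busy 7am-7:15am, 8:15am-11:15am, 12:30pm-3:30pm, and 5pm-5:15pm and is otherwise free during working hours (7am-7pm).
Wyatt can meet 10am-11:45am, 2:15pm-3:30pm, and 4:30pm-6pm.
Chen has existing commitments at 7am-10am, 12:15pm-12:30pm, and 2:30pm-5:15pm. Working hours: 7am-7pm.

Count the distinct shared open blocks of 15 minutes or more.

2

Grace free within 07:00–19:00: 07:15–08:15, 11:15–12:30, 15:30–17:00, 17:15–19:00.
Chen free within 07:00–19:00: 10:00–12:15, 12:30–14:30, 17:15–19:00.
Grace ∩ Wyatt: 11:15–11:45, 16:30–17:00, 17:15–18:00.
Grace ∩ Wyatt ∩ Chen: 11:15–11:45, 17:15–18:00.
Windows ≥ 15 min: 11:15–11:45, 17:15–18:00.
That's 2 windows.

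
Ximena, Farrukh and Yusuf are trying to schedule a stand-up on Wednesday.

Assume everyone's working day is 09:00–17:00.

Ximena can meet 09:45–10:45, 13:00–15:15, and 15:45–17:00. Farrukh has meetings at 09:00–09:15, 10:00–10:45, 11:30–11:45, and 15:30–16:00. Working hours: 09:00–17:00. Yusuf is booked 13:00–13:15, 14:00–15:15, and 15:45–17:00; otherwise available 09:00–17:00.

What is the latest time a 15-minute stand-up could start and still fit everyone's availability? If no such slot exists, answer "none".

13:45

Farrukh free within 09:00–17:00: 09:15–10:00, 10:45–11:30, 11:45–15:30, 16:00–17:00.
Yusuf free within 09:00–17:00: 09:00–13:00, 13:15–14:00, 15:15–15:45.
Ximena ∩ Farrukh: 09:45–10:00, 13:00–15:15, 16:00–17:00.
Ximena ∩ Farrukh ∩ Yusuf: 09:45–10:00, 13:15–14:00.
Windows ≥ 15 min: 09:45–10:00, 13:15–14:00.
Latest start in the last window 13:15–14:00 is 14:00 − 15 min = 13:45.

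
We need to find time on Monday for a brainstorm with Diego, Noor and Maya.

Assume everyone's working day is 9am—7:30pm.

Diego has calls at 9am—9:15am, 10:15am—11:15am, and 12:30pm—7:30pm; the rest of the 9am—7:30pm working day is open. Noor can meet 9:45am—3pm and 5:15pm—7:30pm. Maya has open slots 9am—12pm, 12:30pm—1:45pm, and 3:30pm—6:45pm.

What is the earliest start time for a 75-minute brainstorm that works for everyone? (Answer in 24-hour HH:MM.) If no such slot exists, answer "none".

none

Diego free within 09:00–19:30: 09:15–10:15, 11:15–12:30.
Diego ∩ Noor: 09:45–10:15, 11:15–12:30.
Diego ∩ Noor ∩ Maya: 09:45–10:15, 11:15–12:00.
Windows ≥ 75 min: (none).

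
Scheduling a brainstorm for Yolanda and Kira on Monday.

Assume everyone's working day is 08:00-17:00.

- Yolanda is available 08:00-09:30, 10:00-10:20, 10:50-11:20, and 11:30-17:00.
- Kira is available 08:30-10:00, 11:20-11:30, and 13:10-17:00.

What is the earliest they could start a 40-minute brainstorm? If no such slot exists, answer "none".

Yolanda ∩ Kira: 08:30–09:30, 13:10–17:00.
Windows ≥ 40 min: 08:30–09:30, 13:10–17:00.
Earliest such window starts at 08:30.

08:30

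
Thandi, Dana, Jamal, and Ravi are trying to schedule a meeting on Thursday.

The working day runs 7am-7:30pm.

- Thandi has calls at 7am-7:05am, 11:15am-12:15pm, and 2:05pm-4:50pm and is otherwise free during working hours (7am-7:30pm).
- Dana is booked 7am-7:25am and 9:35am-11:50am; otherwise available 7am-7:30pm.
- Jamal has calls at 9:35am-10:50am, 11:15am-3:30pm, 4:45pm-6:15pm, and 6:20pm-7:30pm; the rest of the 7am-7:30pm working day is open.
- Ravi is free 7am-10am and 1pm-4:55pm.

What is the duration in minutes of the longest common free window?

Thandi free within 07:00–19:30: 07:05–11:15, 12:15–14:05, 16:50–19:30.
Dana free within 07:00–19:30: 07:25–09:35, 11:50–19:30.
Jamal free within 07:00–19:30: 07:00–09:35, 10:50–11:15, 15:30–16:45, 18:15–18:20.
Thandi ∩ Dana: 07:25–09:35, 12:15–14:05, 16:50–19:30.
Thandi ∩ Dana ∩ Jamal: 07:25–09:35, 18:15–18:20.
Thandi ∩ Dana ∩ Jamal ∩ Ravi: 07:25–09:35.
Single common window of 130 minutes.

130 minutes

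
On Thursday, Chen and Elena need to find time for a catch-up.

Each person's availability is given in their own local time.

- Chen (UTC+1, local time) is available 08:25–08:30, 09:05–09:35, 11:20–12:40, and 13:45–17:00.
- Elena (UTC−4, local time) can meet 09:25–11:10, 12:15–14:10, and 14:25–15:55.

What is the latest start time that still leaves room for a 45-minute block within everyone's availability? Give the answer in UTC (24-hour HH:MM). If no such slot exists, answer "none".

14:25

Chen → UTC: 07:25–07:30, 08:05–08:35, 10:20–11:40, 12:45–16:00.
Elena → UTC: 13:25–15:10, 16:15–18:10, 18:25–19:55.
Chen ∩ Elena: 13:25–15:10.
Windows ≥ 45 min: 13:25–15:10.
Latest start in the last window 13:25–15:10 is 15:10 − 45 min = 14:25.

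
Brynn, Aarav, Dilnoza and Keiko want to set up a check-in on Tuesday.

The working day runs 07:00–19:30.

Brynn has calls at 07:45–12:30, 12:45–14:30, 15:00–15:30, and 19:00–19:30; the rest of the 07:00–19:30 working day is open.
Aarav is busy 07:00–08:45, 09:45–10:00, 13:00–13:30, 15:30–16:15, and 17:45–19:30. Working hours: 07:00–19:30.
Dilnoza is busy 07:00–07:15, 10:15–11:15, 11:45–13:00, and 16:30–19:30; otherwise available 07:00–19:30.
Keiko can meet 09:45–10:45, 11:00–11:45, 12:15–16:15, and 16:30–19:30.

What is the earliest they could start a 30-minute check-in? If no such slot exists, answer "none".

Brynn free within 07:00–19:30: 07:00–07:45, 12:30–12:45, 14:30–15:00, 15:30–19:00.
Aarav free within 07:00–19:30: 08:45–09:45, 10:00–13:00, 13:30–15:30, 16:15–17:45.
Dilnoza free within 07:00–19:30: 07:15–10:15, 11:15–11:45, 13:00–16:30.
Brynn ∩ Aarav: 12:30–12:45, 14:30–15:00, 16:15–17:45.
Brynn ∩ Aarav ∩ Dilnoza: 14:30–15:00, 16:15–16:30.
Brynn ∩ Aarav ∩ Dilnoza ∩ Keiko: 14:30–15:00.
Windows ≥ 30 min: 14:30–15:00.
Earliest such window starts at 14:30.

14:30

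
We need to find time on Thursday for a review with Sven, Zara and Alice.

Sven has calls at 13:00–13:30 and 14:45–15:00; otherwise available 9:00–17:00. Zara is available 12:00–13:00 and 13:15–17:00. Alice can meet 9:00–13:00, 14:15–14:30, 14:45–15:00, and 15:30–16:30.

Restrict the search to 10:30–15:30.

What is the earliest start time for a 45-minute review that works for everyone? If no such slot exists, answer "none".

Sven free within 09:00–17:00: 09:00–13:00, 13:30–14:45, 15:00–17:00.
Sven ∩ Zara: 12:00–13:00, 13:30–14:45, 15:00–17:00.
Sven ∩ Zara ∩ Alice: 12:00–13:00, 14:15–14:30, 15:30–16:30.
Restricted to 10:30–15:30: 12:00–13:00, 14:15–14:30.
Windows ≥ 45 min: 12:00–13:00.
Earliest such window starts at 12:00.

12:00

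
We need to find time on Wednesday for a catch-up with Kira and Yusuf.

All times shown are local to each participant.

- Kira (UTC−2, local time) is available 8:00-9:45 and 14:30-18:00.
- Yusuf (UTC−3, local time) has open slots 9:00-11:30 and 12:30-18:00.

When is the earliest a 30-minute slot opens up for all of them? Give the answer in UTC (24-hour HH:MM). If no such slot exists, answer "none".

Kira → UTC: 10:00–11:45, 16:30–20:00.
Yusuf → UTC: 12:00–14:30, 15:30–21:00.
Kira ∩ Yusuf: 16:30–20:00.
Windows ≥ 30 min: 16:30–20:00.
Earliest such window starts at 16:30.

16:30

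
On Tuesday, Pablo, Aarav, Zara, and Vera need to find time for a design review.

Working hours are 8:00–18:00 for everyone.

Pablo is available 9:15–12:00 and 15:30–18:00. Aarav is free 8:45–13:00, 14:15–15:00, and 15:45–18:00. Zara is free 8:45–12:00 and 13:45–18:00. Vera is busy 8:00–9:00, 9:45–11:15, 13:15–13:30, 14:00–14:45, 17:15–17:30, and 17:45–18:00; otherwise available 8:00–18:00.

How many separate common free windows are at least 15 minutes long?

Vera free within 08:00–18:00: 09:00–09:45, 11:15–13:15, 13:30–14:00, 14:45–17:15, 17:30–17:45.
Pablo ∩ Aarav: 09:15–12:00, 15:45–18:00.
Pablo ∩ Aarav ∩ Zara: 09:15–12:00, 15:45–18:00.
Pablo ∩ Aarav ∩ Zara ∩ Vera: 09:15–09:45, 11:15–12:00, 15:45–17:15, 17:30–17:45.
Windows ≥ 15 min: 09:15–09:45, 11:15–12:00, 15:45–17:15, 17:30–17:45.
That's 4 windows.

4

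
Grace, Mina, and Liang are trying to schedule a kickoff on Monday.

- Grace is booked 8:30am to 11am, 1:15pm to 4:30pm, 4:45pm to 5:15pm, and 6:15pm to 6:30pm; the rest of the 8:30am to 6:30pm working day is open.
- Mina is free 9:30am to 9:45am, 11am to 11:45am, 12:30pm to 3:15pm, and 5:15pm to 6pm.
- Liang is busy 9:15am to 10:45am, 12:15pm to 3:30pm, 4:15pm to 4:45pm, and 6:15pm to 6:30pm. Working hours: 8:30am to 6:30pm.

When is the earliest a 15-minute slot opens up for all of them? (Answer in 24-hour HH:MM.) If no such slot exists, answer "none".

Grace free within 08:30–18:30: 11:00–13:15, 16:30–16:45, 17:15–18:15.
Liang free within 08:30–18:30: 08:30–09:15, 10:45–12:15, 15:30–16:15, 16:45–18:15.
Grace ∩ Mina: 11:00–11:45, 12:30–13:15, 17:15–18:00.
Grace ∩ Mina ∩ Liang: 11:00–11:45, 17:15–18:00.
Windows ≥ 15 min: 11:00–11:45, 17:15–18:00.
Earliest such window starts at 11:00.

11:00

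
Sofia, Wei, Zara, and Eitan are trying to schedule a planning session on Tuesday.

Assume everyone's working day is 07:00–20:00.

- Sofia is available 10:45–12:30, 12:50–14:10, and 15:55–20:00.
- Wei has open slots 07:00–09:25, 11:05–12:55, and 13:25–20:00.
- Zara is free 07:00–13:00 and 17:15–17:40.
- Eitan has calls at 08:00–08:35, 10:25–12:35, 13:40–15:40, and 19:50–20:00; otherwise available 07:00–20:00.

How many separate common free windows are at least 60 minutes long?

Eitan free within 07:00–20:00: 07:00–08:00, 08:35–10:25, 12:35–13:40, 15:40–19:50.
Sofia ∩ Wei: 11:05–12:30, 12:50–12:55, 13:25–14:10, 15:55–20:00.
Sofia ∩ Wei ∩ Zara: 11:05–12:30, 12:50–12:55, 17:15–17:40.
Sofia ∩ Wei ∩ Zara ∩ Eitan: 12:50–12:55, 17:15–17:40.
Windows ≥ 60 min: (none).
That's 0 windows.

0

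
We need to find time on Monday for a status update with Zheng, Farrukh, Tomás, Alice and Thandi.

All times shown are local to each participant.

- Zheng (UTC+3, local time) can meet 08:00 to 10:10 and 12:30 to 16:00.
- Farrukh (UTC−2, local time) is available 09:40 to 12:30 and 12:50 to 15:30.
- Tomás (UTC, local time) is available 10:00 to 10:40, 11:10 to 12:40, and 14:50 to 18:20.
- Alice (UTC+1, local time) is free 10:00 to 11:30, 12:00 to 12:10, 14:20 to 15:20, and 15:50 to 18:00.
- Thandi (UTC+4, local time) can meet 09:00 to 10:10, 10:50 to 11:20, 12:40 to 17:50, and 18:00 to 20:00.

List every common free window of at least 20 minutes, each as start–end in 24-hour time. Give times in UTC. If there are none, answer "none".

none

Zheng → UTC: 05:00–07:10, 09:30–13:00.
Farrukh → UTC: 11:40–14:30, 14:50–17:30.
Tomás → UTC: 10:00–10:40, 11:10–12:40, 14:50–18:20.
Alice → UTC: 09:00–10:30, 11:00–11:10, 13:20–14:20, 14:50–17:00.
Thandi → UTC: 05:00–06:10, 06:50–07:20, 08:40–13:50, 14:00–16:00.
Zheng ∩ Farrukh: 11:40–13:00.
Zheng ∩ Farrukh ∩ Tomás: 11:40–12:40.
Zheng ∩ Farrukh ∩ Tomás ∩ Alice: (none).
Zheng ∩ Farrukh ∩ Tomás ∩ Alice ∩ Thandi: (none).
Windows ≥ 20 min: (none).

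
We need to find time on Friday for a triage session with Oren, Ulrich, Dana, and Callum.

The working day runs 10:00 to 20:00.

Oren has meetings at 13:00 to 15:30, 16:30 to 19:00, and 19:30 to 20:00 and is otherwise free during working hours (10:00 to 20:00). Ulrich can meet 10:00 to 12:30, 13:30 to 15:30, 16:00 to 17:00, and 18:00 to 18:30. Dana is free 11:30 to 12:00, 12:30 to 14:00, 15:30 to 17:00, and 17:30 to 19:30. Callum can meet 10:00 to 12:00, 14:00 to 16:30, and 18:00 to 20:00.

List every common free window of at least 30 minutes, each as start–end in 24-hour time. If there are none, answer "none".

11:30–12:00, 16:00–16:30

Oren free within 10:00–20:00: 10:00–13:00, 15:30–16:30, 19:00–19:30.
Oren ∩ Ulrich: 10:00–12:30, 16:00–16:30.
Oren ∩ Ulrich ∩ Dana: 11:30–12:00, 16:00–16:30.
Oren ∩ Ulrich ∩ Dana ∩ Callum: 11:30–12:00, 16:00–16:30.
Windows ≥ 30 min: 11:30–12:00, 16:00–16:30.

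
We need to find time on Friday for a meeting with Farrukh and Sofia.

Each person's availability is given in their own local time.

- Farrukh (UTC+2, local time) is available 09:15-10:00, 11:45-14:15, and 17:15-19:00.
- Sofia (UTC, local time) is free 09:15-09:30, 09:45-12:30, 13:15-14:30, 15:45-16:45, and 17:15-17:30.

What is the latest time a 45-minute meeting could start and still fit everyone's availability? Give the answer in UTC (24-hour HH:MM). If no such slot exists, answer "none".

Farrukh → UTC: 07:15–08:00, 09:45–12:15, 15:15–17:00.
Sofia → UTC: 09:15–09:30, 09:45–12:30, 13:15–14:30, 15:45–16:45, 17:15–17:30.
Farrukh ∩ Sofia: 09:45–12:15, 15:45–16:45.
Windows ≥ 45 min: 09:45–12:15, 15:45–16:45.
Latest start in the last window 15:45–16:45 is 16:45 − 45 min = 16:00.

16:00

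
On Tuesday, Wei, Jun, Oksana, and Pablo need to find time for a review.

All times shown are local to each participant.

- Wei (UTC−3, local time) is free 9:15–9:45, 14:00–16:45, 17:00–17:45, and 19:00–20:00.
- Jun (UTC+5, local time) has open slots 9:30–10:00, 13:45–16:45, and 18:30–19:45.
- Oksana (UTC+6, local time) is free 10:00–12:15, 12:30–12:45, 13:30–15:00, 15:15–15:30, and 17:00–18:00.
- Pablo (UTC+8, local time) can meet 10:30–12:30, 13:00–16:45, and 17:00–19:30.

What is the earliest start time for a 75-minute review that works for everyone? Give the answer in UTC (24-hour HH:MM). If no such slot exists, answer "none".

Wei → UTC: 12:15–12:45, 17:00–19:45, 20:00–20:45, 22:00–23:00.
Jun → UTC: 04:30–05:00, 08:45–11:45, 13:30–14:45.
Oksana → UTC: 04:00–06:15, 06:30–06:45, 07:30–09:00, 09:15–09:30, 11:00–12:00.
Pablo → UTC: 02:30–04:30, 05:00–08:45, 09:00–11:30.
Wei ∩ Jun: (none).
Wei ∩ Jun ∩ Oksana: (none).
Wei ∩ Jun ∩ Oksana ∩ Pablo: (none).
Windows ≥ 75 min: (none).

none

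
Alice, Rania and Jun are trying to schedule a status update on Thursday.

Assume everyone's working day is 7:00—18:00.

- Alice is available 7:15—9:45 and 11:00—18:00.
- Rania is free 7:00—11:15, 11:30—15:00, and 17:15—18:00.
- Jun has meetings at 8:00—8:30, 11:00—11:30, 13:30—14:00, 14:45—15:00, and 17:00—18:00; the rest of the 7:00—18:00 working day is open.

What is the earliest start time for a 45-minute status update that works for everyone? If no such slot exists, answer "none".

Jun free within 07:00–18:00: 07:00–08:00, 08:30–11:00, 11:30–13:30, 14:00–14:45, 15:00–17:00.
Alice ∩ Rania: 07:15–09:45, 11:00–11:15, 11:30–15:00, 17:15–18:00.
Alice ∩ Rania ∩ Jun: 07:15–08:00, 08:30–09:45, 11:30–13:30, 14:00–14:45.
Windows ≥ 45 min: 07:15–08:00, 08:30–09:45, 11:30–13:30, 14:00–14:45.
Earliest such window starts at 07:15.

07:15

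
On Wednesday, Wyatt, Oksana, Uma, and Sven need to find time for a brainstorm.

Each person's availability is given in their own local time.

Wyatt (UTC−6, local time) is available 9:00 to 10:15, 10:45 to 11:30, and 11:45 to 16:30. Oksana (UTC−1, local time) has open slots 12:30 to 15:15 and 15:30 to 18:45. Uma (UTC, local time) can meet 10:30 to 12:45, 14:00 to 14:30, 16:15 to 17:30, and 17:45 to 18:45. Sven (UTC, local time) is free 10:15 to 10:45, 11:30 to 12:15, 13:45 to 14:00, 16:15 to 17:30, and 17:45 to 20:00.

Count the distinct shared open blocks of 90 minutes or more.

Wyatt → UTC: 15:00–16:15, 16:45–17:30, 17:45–22:30.
Oksana → UTC: 13:30–16:15, 16:30–19:45.
Uma → UTC: 10:30–12:45, 14:00–14:30, 16:15–17:30, 17:45–18:45.
Sven → UTC: 10:15–10:45, 11:30–12:15, 13:45–14:00, 16:15–17:30, 17:45–20:00.
Wyatt ∩ Oksana: 15:00–16:15, 16:45–17:30, 17:45–19:45.
Wyatt ∩ Oksana ∩ Uma: 16:45–17:30, 17:45–18:45.
Wyatt ∩ Oksana ∩ Uma ∩ Sven: 16:45–17:30, 17:45–18:45.
Windows ≥ 90 min: (none).
That's 0 windows.

0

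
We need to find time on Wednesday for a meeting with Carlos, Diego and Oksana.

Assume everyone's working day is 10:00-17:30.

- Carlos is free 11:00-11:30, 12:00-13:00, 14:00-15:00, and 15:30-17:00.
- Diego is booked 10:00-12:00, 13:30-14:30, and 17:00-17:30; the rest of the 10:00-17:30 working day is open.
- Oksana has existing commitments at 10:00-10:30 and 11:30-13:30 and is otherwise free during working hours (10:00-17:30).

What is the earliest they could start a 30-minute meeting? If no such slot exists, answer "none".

14:30

Diego free within 10:00–17:30: 12:00–13:30, 14:30–17:00.
Oksana free within 10:00–17:30: 10:30–11:30, 13:30–17:30.
Carlos ∩ Diego: 12:00–13:00, 14:30–15:00, 15:30–17:00.
Carlos ∩ Diego ∩ Oksana: 14:30–15:00, 15:30–17:00.
Windows ≥ 30 min: 14:30–15:00, 15:30–17:00.
Earliest such window starts at 14:30.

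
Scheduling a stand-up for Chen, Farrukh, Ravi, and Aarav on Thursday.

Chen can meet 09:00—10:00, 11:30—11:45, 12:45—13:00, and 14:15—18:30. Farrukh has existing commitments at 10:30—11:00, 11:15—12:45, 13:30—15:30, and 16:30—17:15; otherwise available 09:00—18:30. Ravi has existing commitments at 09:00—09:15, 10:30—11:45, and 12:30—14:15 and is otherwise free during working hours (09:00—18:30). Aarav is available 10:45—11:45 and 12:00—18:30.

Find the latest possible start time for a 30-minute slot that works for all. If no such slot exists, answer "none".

Farrukh free within 09:00–18:30: 09:00–10:30, 11:00–11:15, 12:45–13:30, 15:30–16:30, 17:15–18:30.
Ravi free within 09:00–18:30: 09:15–10:30, 11:45–12:30, 14:15–18:30.
Chen ∩ Farrukh: 09:00–10:00, 12:45–13:00, 15:30–16:30, 17:15–18:30.
Chen ∩ Farrukh ∩ Ravi: 09:15–10:00, 15:30–16:30, 17:15–18:30.
Chen ∩ Farrukh ∩ Ravi ∩ Aarav: 15:30–16:30, 17:15–18:30.
Windows ≥ 30 min: 15:30–16:30, 17:15–18:30.
Latest start in the last window 17:15–18:30 is 18:30 − 30 min = 18:00.

18:00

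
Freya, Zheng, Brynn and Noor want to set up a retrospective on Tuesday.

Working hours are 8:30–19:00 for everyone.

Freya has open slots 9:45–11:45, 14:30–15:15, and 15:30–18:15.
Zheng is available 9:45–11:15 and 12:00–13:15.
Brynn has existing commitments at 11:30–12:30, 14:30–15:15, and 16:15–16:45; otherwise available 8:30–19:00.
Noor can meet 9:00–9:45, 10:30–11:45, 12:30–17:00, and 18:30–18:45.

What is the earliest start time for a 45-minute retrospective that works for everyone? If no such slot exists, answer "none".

Brynn free within 08:30–19:00: 08:30–11:30, 12:30–14:30, 15:15–16:15, 16:45–19:00.
Freya ∩ Zheng: 09:45–11:15.
Freya ∩ Zheng ∩ Brynn: 09:45–11:15.
Freya ∩ Zheng ∩ Brynn ∩ Noor: 10:30–11:15.
Windows ≥ 45 min: 10:30–11:15.
Earliest such window starts at 10:30.

10:30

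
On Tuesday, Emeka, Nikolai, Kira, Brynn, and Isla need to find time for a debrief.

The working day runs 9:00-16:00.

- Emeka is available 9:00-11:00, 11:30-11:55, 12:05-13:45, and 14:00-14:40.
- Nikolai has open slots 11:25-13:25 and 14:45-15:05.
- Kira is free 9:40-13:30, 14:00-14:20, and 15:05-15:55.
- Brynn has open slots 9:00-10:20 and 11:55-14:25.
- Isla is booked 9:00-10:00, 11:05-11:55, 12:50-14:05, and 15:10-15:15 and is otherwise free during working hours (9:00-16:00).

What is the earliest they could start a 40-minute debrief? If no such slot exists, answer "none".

12:05

Isla free within 09:00–16:00: 10:00–11:05, 11:55–12:50, 14:05–15:10, 15:15–16:00.
Emeka ∩ Nikolai: 11:30–11:55, 12:05–13:25.
Emeka ∩ Nikolai ∩ Kira: 11:30–11:55, 12:05–13:25.
Emeka ∩ Nikolai ∩ Kira ∩ Brynn: 12:05–13:25.
Emeka ∩ Nikolai ∩ Kira ∩ Brynn ∩ Isla: 12:05–12:50.
Windows ≥ 40 min: 12:05–12:50.
Earliest such window starts at 12:05.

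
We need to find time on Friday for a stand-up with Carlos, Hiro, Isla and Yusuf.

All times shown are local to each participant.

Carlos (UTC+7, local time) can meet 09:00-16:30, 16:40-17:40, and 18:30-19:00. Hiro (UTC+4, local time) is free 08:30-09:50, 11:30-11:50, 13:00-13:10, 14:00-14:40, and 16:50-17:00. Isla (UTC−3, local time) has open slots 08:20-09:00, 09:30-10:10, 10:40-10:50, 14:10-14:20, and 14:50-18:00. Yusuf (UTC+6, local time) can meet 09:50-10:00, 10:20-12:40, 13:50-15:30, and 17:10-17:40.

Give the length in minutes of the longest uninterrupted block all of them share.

Carlos → UTC: 02:00–09:30, 09:40–10:40, 11:30–12:00.
Hiro → UTC: 04:30–05:50, 07:30–07:50, 09:00–09:10, 10:00–10:40, 12:50–13:00.
Isla → UTC: 11:20–12:00, 12:30–13:10, 13:40–13:50, 17:10–17:20, 17:50–21:00.
Yusuf → UTC: 03:50–04:00, 04:20–06:40, 07:50–09:30, 11:10–11:40.
Carlos ∩ Hiro: 04:30–05:50, 07:30–07:50, 09:00–09:10, 10:00–10:40.
Carlos ∩ Hiro ∩ Isla: (none).
Carlos ∩ Hiro ∩ Isla ∩ Yusuf: (none).
No common window.

0 minutes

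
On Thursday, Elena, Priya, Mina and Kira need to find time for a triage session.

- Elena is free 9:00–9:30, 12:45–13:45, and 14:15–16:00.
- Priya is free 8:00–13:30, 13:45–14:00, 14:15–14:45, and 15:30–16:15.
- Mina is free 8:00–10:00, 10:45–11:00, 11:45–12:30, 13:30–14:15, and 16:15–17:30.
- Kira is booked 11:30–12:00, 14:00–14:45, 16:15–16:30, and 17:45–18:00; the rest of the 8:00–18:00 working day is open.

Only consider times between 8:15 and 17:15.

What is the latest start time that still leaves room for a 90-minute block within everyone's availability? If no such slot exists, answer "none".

none

Kira free within 08:00–18:00: 08:00–11:30, 12:00–14:00, 14:45–16:15, 16:30–17:45.
Elena ∩ Priya: 09:00–09:30, 12:45–13:30, 14:15–14:45, 15:30–16:00.
Elena ∩ Priya ∩ Mina: 09:00–09:30.
Elena ∩ Priya ∩ Mina ∩ Kira: 09:00–09:30.
Restricted to 08:15–17:15: 09:00–09:30.
Windows ≥ 90 min: (none).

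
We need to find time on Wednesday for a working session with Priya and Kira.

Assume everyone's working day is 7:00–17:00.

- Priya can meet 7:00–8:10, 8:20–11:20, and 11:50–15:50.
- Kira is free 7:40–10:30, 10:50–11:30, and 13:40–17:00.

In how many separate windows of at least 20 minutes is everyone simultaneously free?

4

Priya ∩ Kira: 07:40–08:10, 08:20–10:30, 10:50–11:20, 13:40–15:50.
Windows ≥ 20 min: 07:40–08:10, 08:20–10:30, 10:50–11:20, 13:40–15:50.
That's 4 windows.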